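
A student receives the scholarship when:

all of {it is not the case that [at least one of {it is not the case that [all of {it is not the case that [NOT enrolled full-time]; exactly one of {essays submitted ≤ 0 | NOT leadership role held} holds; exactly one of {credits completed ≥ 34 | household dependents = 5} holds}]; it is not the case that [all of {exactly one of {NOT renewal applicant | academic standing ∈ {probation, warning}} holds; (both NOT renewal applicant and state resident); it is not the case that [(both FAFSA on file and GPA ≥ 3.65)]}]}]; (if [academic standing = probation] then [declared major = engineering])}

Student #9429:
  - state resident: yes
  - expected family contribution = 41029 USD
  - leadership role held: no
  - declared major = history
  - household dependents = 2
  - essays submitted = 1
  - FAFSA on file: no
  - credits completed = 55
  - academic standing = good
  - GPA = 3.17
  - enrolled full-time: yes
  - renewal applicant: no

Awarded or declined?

Atomic conditions:
  NOT enrolled full-time: yes → false
  essays submitted ≤ 0: 1 ≤ 0 is false
  NOT leadership role held: no → true
  credits completed ≥ 34: 55 ≥ 34 is true
  household dependents = 5: 2 == 5 is false
  NOT renewal applicant: no → true
  academic standing ∈ {probation, warning}: good is not in the set → false
  state resident: yes → true
  FAFSA on file: no → false
  GPA ≥ 3.65: 3.17 ≥ 3.65 is false
  academic standing = probation: good == probation is false
  declared major = engineering: history == engineering is false
Combine:
[1.1.1.1.1] NOT false = true
[1.1.1.1.2] exactly-one(false, true) = true
[1.1.1.1.3] exactly-one(true, false) = true
[1.1.1.1] true AND true AND true = true
[1.1.1] NOT true = false
[1.1.2.1.1] exactly-one(true, false) = true
[1.1.2.1.2] true AND true = true
[1.1.2.1.3.1] false AND false = false
[1.1.2.1.3] NOT false = true
[1.1.2.1] true AND true AND true = true
[1.1.2] NOT true = false
[1.1] false OR false = false
[1] NOT false = true
[2] false → false (antecedent false ⇒ implication holds) = true
[root] true AND true = true
Overall: true → awarded

Awarded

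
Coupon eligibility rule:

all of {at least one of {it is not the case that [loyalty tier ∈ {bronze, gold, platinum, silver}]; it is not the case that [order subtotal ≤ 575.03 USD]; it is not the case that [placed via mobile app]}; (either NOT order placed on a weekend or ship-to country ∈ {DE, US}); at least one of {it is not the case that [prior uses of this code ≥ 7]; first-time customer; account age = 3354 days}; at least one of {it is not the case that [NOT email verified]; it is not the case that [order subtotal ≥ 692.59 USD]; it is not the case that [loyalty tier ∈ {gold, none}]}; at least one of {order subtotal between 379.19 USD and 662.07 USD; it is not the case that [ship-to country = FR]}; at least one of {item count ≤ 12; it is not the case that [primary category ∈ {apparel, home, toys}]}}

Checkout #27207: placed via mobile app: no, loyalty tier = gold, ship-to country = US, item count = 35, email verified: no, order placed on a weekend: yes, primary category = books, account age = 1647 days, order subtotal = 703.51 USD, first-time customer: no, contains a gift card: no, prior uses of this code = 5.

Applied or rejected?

Atomic conditions:
  loyalty tier ∈ {bronze, gold, platinum, silver}: gold is in the set → true
  order subtotal ≤ 575.03 USD: 703.51 ≤ 575.03 is false
  placed via mobile app: no → false
  NOT order placed on a weekend: yes → false
  ship-to country ∈ {DE, US}: US is in the set → true
  prior uses of this code ≥ 7: 5 ≥ 7 is false
  first-time customer: no → false
  account age = 3354 days: 1647 == 3354 is false
  NOT email verified: no → true
  order subtotal ≥ 692.59 USD: 703.51 ≥ 692.59 is true
  loyalty tier ∈ {gold, none}: gold is in the set → true
  order subtotal between 379.19 USD and 662.07 USD: 703.51 in [379.19, 662.07] is false
  ship-to country = FR: US == FR is false
  item count ≤ 12: 35 ≤ 12 is false
  primary category ∈ {apparel, home, toys}: books is not in the set → false
Combine:
[1.1] NOT true = false
[1.2] NOT false = true
[1.3] NOT false = true
[1] false OR true OR true = true
[2] false OR true = true
[3.1] NOT false = true
[3] true OR false OR false = true
[4.1] NOT true = false
[4.2] NOT true = false
[4.3] NOT true = false
[4] false OR false OR false = false
[5.2] NOT false = true
[5] false OR true = true
[6.2] NOT false = true
[6] false OR true = true
[root] true AND true AND true AND false AND true AND true = false
Overall: false → rejected

Rejected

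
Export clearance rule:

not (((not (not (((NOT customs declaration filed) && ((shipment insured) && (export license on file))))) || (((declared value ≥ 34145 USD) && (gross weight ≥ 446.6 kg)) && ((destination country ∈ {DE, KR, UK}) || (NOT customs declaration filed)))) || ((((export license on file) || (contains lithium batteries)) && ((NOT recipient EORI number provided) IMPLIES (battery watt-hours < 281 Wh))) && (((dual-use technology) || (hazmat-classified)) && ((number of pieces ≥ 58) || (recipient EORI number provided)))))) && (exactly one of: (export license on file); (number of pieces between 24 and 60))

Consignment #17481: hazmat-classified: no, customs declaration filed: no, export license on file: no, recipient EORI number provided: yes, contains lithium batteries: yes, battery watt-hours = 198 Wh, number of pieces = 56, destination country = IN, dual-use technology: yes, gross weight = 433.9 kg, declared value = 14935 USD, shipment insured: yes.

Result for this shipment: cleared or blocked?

Blocked

Atomic conditions:
  NOT customs declaration filed: no → true
  shipment insured: yes → true
  export license on file: no → false
  declared value ≥ 34145 USD: 14935 ≥ 34145 is false
  gross weight ≥ 446.6 kg: 433.9 ≥ 446.6 is false
  destination country ∈ {DE, KR, UK}: IN is not in the set → false
  contains lithium batteries: yes → true
  NOT recipient EORI number provided: yes → false
  battery watt-hours < 281 Wh: 198 < 281 is true
  dual-use technology: yes → true
  hazmat-classified: no → false
  number of pieces ≥ 58: 56 ≥ 58 is false
  recipient EORI number provided: yes → true
  number of pieces between 24 and 60: 56 in [24, 60] is true
Combine:
[1.1.1.1.1.1.2] true AND false = false
[1.1.1.1.1.1] true AND false = false
[1.1.1.1.1] NOT false = true
[1.1.1.1] NOT true = false
[1.1.1.2.1] false AND false = false
[1.1.1.2.2] false OR true = true
[1.1.1.2] false AND true = false
[1.1.1] false OR false = false
[1.1.2.1.1] false OR true = true
[1.1.2.1.2] false → true (antecedent false ⇒ implication holds) = true
[1.1.2.1] true AND true = true
[1.1.2.2.1] true OR false = true
[1.1.2.2.2] false OR true = true
[1.1.2.2] true AND true = true
[1.1.2] true AND true = true
[1.1] false OR true = true
[1] NOT true = false
[2] exactly-one(false, true) = true
[root] false AND true = false
Overall: false → blocked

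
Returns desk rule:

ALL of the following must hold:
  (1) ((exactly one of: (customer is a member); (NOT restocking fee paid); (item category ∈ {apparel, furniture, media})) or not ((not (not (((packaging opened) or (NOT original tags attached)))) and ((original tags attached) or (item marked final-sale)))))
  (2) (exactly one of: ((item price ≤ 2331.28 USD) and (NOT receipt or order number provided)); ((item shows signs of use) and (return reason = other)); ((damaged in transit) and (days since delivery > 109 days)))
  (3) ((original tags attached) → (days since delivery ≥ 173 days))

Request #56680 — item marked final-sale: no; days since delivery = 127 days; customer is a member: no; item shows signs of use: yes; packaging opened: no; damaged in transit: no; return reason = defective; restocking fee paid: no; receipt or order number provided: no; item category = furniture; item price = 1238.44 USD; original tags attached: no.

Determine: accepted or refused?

Accepted

Atomic conditions:
  customer is a member: no → false
  NOT restocking fee paid: no → true
  item category ∈ {apparel, furniture, media}: furniture is in the set → true
  packaging opened: no → false
  NOT original tags attached: no → true
  original tags attached: no → false
  item marked final-sale: no → false
  item price ≤ 2331.28 USD: 1238.44 ≤ 2331.28 is true
  NOT receipt or order number provided: no → true
  item shows signs of use: yes → true
  return reason = other: defective == other is false
  damaged in transit: no → false
  days since delivery > 109 days: 127 > 109 is true
  days since delivery ≥ 173 days: 127 ≥ 173 is false
Combine:
[1.1] exactly-one(false, true, true) = false
[1.2.1.1.1.1] false OR true = true
[1.2.1.1.1] NOT true = false
[1.2.1.1] NOT false = true
[1.2.1.2] false OR false = false
[1.2.1] true AND false = false
[1.2] NOT false = true
[1] false OR true = true
[2.1] true AND true = true
[2.2] true AND false = false
[2.3] false AND true = false
[2] exactly-one(true, false, false) = true
[3] false → false (antecedent false ⇒ implication holds) = true
[root] true AND true AND true = true
Overall: true → accepted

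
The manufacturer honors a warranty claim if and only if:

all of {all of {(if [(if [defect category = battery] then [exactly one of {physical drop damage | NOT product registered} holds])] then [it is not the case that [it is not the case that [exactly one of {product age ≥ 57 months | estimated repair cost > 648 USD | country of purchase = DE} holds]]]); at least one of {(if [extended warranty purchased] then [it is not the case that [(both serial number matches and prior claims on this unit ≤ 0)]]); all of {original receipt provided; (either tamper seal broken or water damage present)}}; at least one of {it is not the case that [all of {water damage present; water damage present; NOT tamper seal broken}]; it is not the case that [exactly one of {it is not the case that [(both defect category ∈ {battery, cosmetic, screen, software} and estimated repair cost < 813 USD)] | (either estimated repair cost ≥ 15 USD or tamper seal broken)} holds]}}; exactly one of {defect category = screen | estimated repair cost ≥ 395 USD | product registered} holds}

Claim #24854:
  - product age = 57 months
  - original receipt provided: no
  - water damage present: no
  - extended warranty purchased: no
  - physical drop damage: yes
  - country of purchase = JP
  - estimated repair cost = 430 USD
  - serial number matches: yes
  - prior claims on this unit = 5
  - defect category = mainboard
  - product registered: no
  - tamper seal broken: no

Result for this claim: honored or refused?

Honored

Atomic conditions:
  defect category = battery: mainboard == battery is false
  physical drop damage: yes → true
  NOT product registered: no → true
  product age ≥ 57 months: 57 ≥ 57 is true
  estimated repair cost > 648 USD: 430 > 648 is false
  country of purchase = DE: JP == DE is false
  extended warranty purchased: no → false
  serial number matches: yes → true
  prior claims on this unit ≤ 0: 5 ≤ 0 is false
  original receipt provided: no → false
  tamper seal broken: no → false
  water damage present: no → false
  NOT tamper seal broken: no → true
  defect category ∈ {battery, cosmetic, screen, software}: mainboard is not in the set → false
  estimated repair cost < 813 USD: 430 < 813 is true
  estimated repair cost ≥ 15 USD: 430 ≥ 15 is true
  defect category = screen: mainboard == screen is false
  estimated repair cost ≥ 395 USD: 430 ≥ 395 is true
  product registered: no → false
Combine:
[1.1.1.2] exactly-one(true, true) = false
[1.1.1] false → false (antecedent false ⇒ implication holds) = true
[1.1.2.1.1] exactly-one(true, false, false) = true
[1.1.2.1] NOT true = false
[1.1.2] NOT false = true
[1.1] true → true = true
[1.2.1.2.1] true AND false = false
[1.2.1.2] NOT false = true
[1.2.1] false → true (antecedent false ⇒ implication holds) = true
[1.2.2.2] false OR false = false
[1.2.2] false AND false = false
[1.2] true OR false = true
[1.3.1.1] false AND false AND true = false
[1.3.1] NOT false = true
[1.3.2.1.1.1] false AND true = false
[1.3.2.1.1] NOT false = true
[1.3.2.1.2] true OR false = true
[1.3.2.1] exactly-one(true, true) = false
[1.3.2] NOT false = true
[1.3] true OR true = true
[1] true AND true AND true = true
[2] exactly-one(false, true, false) = true
[root] true AND true = true
Overall: true → honored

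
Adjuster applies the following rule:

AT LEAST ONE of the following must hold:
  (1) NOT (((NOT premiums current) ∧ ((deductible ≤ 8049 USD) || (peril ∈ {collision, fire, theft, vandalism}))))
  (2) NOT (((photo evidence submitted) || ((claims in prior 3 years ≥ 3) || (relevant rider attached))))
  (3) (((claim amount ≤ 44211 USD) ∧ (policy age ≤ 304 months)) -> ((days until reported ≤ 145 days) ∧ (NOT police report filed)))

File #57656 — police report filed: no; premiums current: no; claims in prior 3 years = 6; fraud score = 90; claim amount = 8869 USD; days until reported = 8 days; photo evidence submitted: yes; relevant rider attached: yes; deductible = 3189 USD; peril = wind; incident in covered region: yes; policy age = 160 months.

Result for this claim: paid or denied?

Atomic conditions:
  NOT premiums current: no → true
  deductible ≤ 8049 USD: 3189 ≤ 8049 is true
  peril ∈ {collision, fire, theft, vandalism}: wind is not in the set → false
  photo evidence submitted: yes → true
  claims in prior 3 years ≥ 3: 6 ≥ 3 is true
  relevant rider attached: yes → true
  claim amount ≤ 44211 USD: 8869 ≤ 44211 is true
  policy age ≤ 304 months: 160 ≤ 304 is true
  days until reported ≤ 145 days: 8 ≤ 145 is true
  NOT police report filed: no → true
Combine:
[1.1.2] true OR false = true
[1.1] true AND true = true
[1] NOT true = false
[2.1.2] true OR true = true
[2.1] true OR true = true
[2] NOT true = false
[3.1] true AND true = true
[3.2] true AND true = true
[3] true → true = true
[root] false OR false OR true = true
Overall: true → paid

Paid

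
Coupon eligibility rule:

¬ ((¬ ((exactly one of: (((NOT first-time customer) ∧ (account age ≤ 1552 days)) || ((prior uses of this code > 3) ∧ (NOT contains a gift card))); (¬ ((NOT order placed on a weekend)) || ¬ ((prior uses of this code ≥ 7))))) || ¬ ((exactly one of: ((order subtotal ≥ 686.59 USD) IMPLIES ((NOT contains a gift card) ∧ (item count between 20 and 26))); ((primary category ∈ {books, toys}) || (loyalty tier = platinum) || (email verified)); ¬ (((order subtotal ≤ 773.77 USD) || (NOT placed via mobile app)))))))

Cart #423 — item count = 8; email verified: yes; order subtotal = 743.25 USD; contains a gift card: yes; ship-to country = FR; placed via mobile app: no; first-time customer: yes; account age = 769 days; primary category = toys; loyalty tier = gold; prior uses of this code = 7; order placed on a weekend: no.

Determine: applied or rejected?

Rejected

Atomic conditions:
  NOT first-time customer: yes → false
  account age ≤ 1552 days: 769 ≤ 1552 is true
  prior uses of this code > 3: 7 > 3 is true
  NOT contains a gift card: yes → false
  NOT order placed on a weekend: no → true
  prior uses of this code ≥ 7: 7 ≥ 7 is true
  order subtotal ≥ 686.59 USD: 743.25 ≥ 686.59 is true
  item count between 20 and 26: 8 in [20, 26] is false
  primary category ∈ {books, toys}: toys is in the set → true
  loyalty tier = platinum: gold == platinum is false
  email verified: yes → true
  order subtotal ≤ 773.77 USD: 743.25 ≤ 773.77 is true
  NOT placed via mobile app: no → true
Combine:
[1.1.1.1.1] false AND true = false
[1.1.1.1.2] true AND false = false
[1.1.1.1] false OR false = false
[1.1.1.2.1] NOT true = false
[1.1.1.2.2] NOT true = false
[1.1.1.2] false OR false = false
[1.1.1] exactly-one(false, false) = false
[1.1] NOT false = true
[1.2.1.1.2] false AND false = false
[1.2.1.1] true → false = false
[1.2.1.2] true OR false OR true = true
[1.2.1.3.1] true OR true = true
[1.2.1.3] NOT true = false
[1.2.1] exactly-one(false, true, false) = true
[1.2] NOT true = false
[1] true OR false = true
[root] NOT true = false
Overall: false → rejected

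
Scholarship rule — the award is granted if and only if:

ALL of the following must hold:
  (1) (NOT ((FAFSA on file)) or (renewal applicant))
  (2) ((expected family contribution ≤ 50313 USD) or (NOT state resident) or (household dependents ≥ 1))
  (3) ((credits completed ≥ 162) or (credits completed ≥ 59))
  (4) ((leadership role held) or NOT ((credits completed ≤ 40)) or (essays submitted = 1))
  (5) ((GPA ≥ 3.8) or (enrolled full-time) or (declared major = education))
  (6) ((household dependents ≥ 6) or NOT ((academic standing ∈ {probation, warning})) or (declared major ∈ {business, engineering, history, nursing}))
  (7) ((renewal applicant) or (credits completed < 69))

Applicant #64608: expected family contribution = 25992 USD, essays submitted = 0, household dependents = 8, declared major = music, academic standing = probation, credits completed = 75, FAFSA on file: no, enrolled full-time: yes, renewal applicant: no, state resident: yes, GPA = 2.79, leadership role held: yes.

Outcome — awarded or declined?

Atomic conditions:
  FAFSA on file: no → false
  renewal applicant: no → false
  expected family contribution ≤ 50313 USD: 25992 ≤ 50313 is true
  NOT state resident: yes → false
  household dependents ≥ 1: 8 ≥ 1 is true
  credits completed ≥ 162: 75 ≥ 162 is false
  credits completed ≥ 59: 75 ≥ 59 is true
  leadership role held: yes → true
  credits completed ≤ 40: 75 ≤ 40 is false
  essays submitted = 1: 0 == 1 is false
  GPA ≥ 3.8: 2.79 ≥ 3.8 is false
  enrolled full-time: yes → true
  declared major = education: music == education is false
  household dependents ≥ 6: 8 ≥ 6 is true
  academic standing ∈ {probation, warning}: probation is in the set → true
  declared major ∈ {business, engineering, history, nursing}: music is not in the set → false
  credits completed < 69: 75 < 69 is false
Combine:
[1.1] NOT false = true
[1] true OR false = true
[2] true OR false OR true = true
[3] false OR true = true
[4.2] NOT false = true
[4] true OR true OR false = true
[5] false OR true OR false = true
[6.2] NOT true = false
[6] true OR false OR false = true
[7] false OR false = false
[root] true AND true AND true AND true AND true AND true AND false = false
Overall: false → declined

Declined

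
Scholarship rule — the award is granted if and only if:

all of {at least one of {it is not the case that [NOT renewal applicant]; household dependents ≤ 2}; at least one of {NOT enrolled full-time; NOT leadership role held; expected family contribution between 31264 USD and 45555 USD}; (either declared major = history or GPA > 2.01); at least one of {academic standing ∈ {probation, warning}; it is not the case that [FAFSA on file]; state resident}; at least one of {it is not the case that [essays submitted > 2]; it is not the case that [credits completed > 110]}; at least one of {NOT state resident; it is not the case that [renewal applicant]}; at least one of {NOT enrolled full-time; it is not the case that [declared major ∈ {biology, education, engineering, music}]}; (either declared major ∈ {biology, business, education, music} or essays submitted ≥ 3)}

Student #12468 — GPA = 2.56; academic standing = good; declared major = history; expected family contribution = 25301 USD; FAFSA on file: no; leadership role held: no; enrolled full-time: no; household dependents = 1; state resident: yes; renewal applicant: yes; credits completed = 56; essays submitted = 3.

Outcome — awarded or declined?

Declined

Atomic conditions:
  NOT renewal applicant: yes → false
  household dependents ≤ 2: 1 ≤ 2 is true
  NOT enrolled full-time: no → true
  NOT leadership role held: no → true
  expected family contribution between 31264 USD and 45555 USD: 25301 in [31264, 45555] is false
  declared major = history: history == history is true
  GPA > 2.01: 2.56 > 2.01 is true
  academic standing ∈ {probation, warning}: good is not in the set → false
  FAFSA on file: no → false
  state resident: yes → true
  essays submitted > 2: 3 > 2 is true
  credits completed > 110: 56 > 110 is false
  NOT state resident: yes → false
  renewal applicant: yes → true
  declared major ∈ {biology, education, engineering, music}: history is not in the set → false
  declared major ∈ {biology, business, education, music}: history is not in the set → false
  essays submitted ≥ 3: 3 ≥ 3 is true
Combine:
[1.1] NOT false = true
[1] true OR true = true
[2] true OR true OR false = true
[3] true OR true = true
[4.2] NOT false = true
[4] false OR true OR true = true
[5.1] NOT true = false
[5.2] NOT false = true
[5] false OR true = true
[6.2] NOT true = false
[6] false OR false = false
[7.2] NOT false = true
[7] true OR true = true
[8] false OR true = true
[root] true AND true AND true AND true AND true AND false AND true AND true = false
Overall: false → declined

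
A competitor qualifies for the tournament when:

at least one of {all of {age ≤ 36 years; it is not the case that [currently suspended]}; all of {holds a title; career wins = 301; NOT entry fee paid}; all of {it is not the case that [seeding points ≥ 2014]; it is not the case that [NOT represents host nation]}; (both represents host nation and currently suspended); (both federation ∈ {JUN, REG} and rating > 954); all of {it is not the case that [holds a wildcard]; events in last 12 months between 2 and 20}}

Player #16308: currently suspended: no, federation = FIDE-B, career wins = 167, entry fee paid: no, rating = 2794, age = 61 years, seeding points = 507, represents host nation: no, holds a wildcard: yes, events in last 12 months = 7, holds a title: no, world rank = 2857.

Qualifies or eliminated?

Eliminated

Atomic conditions:
  age ≤ 36 years: 61 ≤ 36 is false
  currently suspended: no → false
  holds a title: no → false
  career wins = 301: 167 == 301 is false
  NOT entry fee paid: no → true
  seeding points ≥ 2014: 507 ≥ 2014 is false
  NOT represents host nation: no → true
  represents host nation: no → false
  federation ∈ {JUN, REG}: FIDE-B is not in the set → false
  rating > 954: 2794 > 954 is true
  holds a wildcard: yes → true
  events in last 12 months between 2 and 20: 7 in [2, 20] is true
Combine:
[1.2] NOT false = true
[1] false AND true = false
[2] false AND false AND true = false
[3.1] NOT false = true
[3.2] NOT true = false
[3] true AND false = false
[4] false AND false = false
[5] false AND true = false
[6.1] NOT true = false
[6] false AND true = false
[root] false OR false OR false OR false OR false OR false = false
Overall: false → eliminated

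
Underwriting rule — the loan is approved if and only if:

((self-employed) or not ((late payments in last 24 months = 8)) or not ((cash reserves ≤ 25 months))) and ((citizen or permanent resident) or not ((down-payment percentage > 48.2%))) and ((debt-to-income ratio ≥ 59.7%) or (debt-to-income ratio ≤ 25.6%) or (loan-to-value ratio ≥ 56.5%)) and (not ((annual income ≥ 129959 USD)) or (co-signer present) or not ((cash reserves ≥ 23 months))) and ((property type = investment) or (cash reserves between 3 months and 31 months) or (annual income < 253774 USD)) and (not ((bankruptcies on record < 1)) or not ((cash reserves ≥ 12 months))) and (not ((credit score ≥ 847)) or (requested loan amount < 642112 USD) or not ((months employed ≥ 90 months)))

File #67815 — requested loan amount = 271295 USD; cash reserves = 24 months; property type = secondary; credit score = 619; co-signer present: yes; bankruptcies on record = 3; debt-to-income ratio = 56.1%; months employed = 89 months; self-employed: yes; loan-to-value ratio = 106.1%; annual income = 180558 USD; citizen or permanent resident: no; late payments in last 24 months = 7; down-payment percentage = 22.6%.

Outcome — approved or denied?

Atomic conditions:
  self-employed: yes → true
  late payments in last 24 months = 8: 7 == 8 is false
  cash reserves ≤ 25 months: 24 ≤ 25 is true
  citizen or permanent resident: no → false
  down-payment percentage > 48.2%: 22.6 > 48.2 is false
  debt-to-income ratio ≥ 59.7%: 56.1 ≥ 59.7 is false
  debt-to-income ratio ≤ 25.6%: 56.1 ≤ 25.6 is false
  loan-to-value ratio ≥ 56.5%: 106.1 ≥ 56.5 is true
  annual income ≥ 129959 USD: 180558 ≥ 129959 is true
  co-signer present: yes → true
  cash reserves ≥ 23 months: 24 ≥ 23 is true
  property type = investment: secondary == investment is false
  cash reserves between 3 months and 31 months: 24 in [3, 31] is true
  annual income < 253774 USD: 180558 < 253774 is true
  bankruptcies on record < 1: 3 < 1 is false
  cash reserves ≥ 12 months: 24 ≥ 12 is true
  credit score ≥ 847: 619 ≥ 847 is false
  requested loan amount < 642112 USD: 271295 < 642112 is true
  months employed ≥ 90 months: 89 ≥ 90 is false
Combine:
[1.2] NOT false = true
[1.3] NOT true = false
[1] true OR true OR false = true
[2.2] NOT false = true
[2] false OR true = true
[3] false OR false OR true = true
[4.1] NOT true = false
[4.3] NOT true = false
[4] false OR true OR false = true
[5] false OR true OR true = true
[6.1] NOT false = true
[6.2] NOT true = false
[6] true OR false = true
[7.1] NOT false = true
[7.3] NOT false = true
[7] true OR true OR true = true
[root] true AND true AND true AND true AND true AND true AND true = true
Overall: true → approved

Approved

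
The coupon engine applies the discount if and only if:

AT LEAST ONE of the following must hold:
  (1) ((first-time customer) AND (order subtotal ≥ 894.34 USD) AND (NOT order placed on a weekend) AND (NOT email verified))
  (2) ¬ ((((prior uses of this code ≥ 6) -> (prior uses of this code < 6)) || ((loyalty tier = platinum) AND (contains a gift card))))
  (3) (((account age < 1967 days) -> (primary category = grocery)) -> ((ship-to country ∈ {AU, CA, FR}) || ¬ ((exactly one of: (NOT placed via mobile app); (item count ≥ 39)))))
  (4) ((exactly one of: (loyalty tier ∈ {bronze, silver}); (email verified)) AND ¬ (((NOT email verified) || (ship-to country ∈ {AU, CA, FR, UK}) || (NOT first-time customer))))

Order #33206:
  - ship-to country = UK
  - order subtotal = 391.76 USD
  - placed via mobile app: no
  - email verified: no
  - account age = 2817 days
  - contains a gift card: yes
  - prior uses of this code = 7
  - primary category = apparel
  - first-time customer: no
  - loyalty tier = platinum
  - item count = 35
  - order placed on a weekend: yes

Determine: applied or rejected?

Atomic conditions:
  first-time customer: no → false
  order subtotal ≥ 894.34 USD: 391.76 ≥ 894.34 is false
  NOT order placed on a weekend: yes → false
  NOT email verified: no → true
  prior uses of this code ≥ 6: 7 ≥ 6 is true
  prior uses of this code < 6: 7 < 6 is false
  loyalty tier = platinum: platinum == platinum is true
  contains a gift card: yes → true
  account age < 1967 days: 2817 < 1967 is false
  primary category = grocery: apparel == grocery is false
  ship-to country ∈ {AU, CA, FR}: UK is not in the set → false
  NOT placed via mobile app: no → true
  item count ≥ 39: 35 ≥ 39 is false
  loyalty tier ∈ {bronze, silver}: platinum is not in the set → false
  email verified: no → false
  ship-to country ∈ {AU, CA, FR, UK}: UK is in the set → true
  NOT first-time customer: no → true
Combine:
[1] false AND false AND false AND true = false
[2.1.1] true → false = false
[2.1.2] true AND true = true
[2.1] false OR true = true
[2] NOT true = false
[3.1] false → false (antecedent false ⇒ implication holds) = true
[3.2.2.1] exactly-one(true, false) = true
[3.2.2] NOT true = false
[3.2] false OR false = false
[3] true → false = false
[4.1] exactly-one(false, false) = false
[4.2.1] true OR true OR true = true
[4.2] NOT true = false
[4] false AND false = false
[root] false OR false OR false OR false = false
Overall: false → rejected

Rejected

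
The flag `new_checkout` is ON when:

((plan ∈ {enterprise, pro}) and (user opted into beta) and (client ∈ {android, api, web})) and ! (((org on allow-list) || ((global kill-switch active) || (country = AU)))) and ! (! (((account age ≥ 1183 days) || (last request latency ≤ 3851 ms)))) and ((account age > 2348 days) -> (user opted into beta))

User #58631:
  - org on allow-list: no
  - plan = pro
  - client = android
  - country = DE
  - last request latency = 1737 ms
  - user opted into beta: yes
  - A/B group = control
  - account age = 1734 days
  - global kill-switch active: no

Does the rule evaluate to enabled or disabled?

Enabled

Atomic conditions:
  plan ∈ {enterprise, pro}: pro is in the set → true
  user opted into beta: yes → true
  client ∈ {android, api, web}: android is in the set → true
  org on allow-list: no → false
  global kill-switch active: no → false
  country = AU: DE == AU is false
  account age ≥ 1183 days: 1734 ≥ 1183 is true
  last request latency ≤ 3851 ms: 1737 ≤ 3851 is true
  account age > 2348 days: 1734 > 2348 is false
Combine:
[1] true AND true AND true = true
[2.1.2] false OR false = false
[2.1] false OR false = false
[2] NOT false = true
[3.1.1] true OR true = true
[3.1] NOT true = false
[3] NOT false = true
[4] false → true (antecedent false ⇒ implication holds) = true
[root] true AND true AND true AND true = true
Overall: true → enabled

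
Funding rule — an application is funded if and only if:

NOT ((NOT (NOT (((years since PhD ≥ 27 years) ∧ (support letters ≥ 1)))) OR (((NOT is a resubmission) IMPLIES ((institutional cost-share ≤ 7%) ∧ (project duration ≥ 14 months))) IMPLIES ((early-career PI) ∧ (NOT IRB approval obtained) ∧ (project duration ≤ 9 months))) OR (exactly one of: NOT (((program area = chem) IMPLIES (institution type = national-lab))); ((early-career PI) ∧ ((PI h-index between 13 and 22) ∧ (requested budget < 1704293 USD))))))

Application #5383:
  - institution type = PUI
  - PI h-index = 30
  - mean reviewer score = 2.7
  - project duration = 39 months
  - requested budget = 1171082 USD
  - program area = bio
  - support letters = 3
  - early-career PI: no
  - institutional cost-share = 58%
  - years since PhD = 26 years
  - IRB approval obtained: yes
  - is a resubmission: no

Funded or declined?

Declined

Atomic conditions:
  years since PhD ≥ 27 years: 26 ≥ 27 is false
  support letters ≥ 1: 3 ≥ 1 is true
  NOT is a resubmission: no → true
  institutional cost-share ≤ 7%: 58 ≤ 7 is false
  project duration ≥ 14 months: 39 ≥ 14 is true
  early-career PI: no → false
  NOT IRB approval obtained: yes → false
  project duration ≤ 9 months: 39 ≤ 9 is false
  program area = chem: bio == chem is false
  institution type = national-lab: PUI == national-lab is false
  PI h-index between 13 and 22: 30 in [13, 22] is false
  requested budget < 1704293 USD: 1171082 < 1704293 is true
Combine:
[1.1.1.1] false AND true = false
[1.1.1] NOT false = true
[1.1] NOT true = false
[1.2.1.2] false AND true = false
[1.2.1] true → false = false
[1.2.2] false AND false AND false = false
[1.2] false → false (antecedent false ⇒ implication holds) = true
[1.3.1.1] false → false (antecedent false ⇒ implication holds) = true
[1.3.1] NOT true = false
[1.3.2.2] false AND true = false
[1.3.2] false AND false = false
[1.3] exactly-one(false, false) = false
[1] false OR true OR false = true
[root] NOT true = false
Overall: false → declined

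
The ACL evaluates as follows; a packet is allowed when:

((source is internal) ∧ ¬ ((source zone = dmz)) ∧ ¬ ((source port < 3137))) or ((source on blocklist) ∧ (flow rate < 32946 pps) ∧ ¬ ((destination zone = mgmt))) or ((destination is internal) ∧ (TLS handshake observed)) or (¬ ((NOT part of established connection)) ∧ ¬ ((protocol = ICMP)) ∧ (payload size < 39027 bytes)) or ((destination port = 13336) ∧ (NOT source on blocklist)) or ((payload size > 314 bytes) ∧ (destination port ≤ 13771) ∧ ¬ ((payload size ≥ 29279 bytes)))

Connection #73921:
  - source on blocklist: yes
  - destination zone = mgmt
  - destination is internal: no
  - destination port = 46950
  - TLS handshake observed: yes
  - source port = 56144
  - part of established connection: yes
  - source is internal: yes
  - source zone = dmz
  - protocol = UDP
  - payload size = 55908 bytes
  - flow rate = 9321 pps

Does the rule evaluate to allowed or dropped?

Atomic conditions:
  source is internal: yes → true
  source zone = dmz: dmz == dmz is true
  source port < 3137: 56144 < 3137 is false
  source on blocklist: yes → true
  flow rate < 32946 pps: 9321 < 32946 is true
  destination zone = mgmt: mgmt == mgmt is true
  destination is internal: no → false
  TLS handshake observed: yes → true
  NOT part of established connection: yes → false
  protocol = ICMP: UDP == ICMP is false
  payload size < 39027 bytes: 55908 < 39027 is false
  destination port = 13336: 46950 == 13336 is false
  NOT source on blocklist: yes → false
  payload size > 314 bytes: 55908 > 314 is true
  destination port ≤ 13771: 46950 ≤ 13771 is false
  payload size ≥ 29279 bytes: 55908 ≥ 29279 is true
Combine:
[1.2] NOT true = false
[1.3] NOT false = true
[1] true AND false AND true = false
[2.3] NOT true = false
[2] true AND true AND false = false
[3] false AND true = false
[4.1] NOT false = true
[4.2] NOT false = true
[4] true AND true AND false = false
[5] false AND false = false
[6.3] NOT true = false
[6] true AND false AND false = false
[root] false OR false OR false OR false OR false OR false = false
Overall: false → dropped

Dropped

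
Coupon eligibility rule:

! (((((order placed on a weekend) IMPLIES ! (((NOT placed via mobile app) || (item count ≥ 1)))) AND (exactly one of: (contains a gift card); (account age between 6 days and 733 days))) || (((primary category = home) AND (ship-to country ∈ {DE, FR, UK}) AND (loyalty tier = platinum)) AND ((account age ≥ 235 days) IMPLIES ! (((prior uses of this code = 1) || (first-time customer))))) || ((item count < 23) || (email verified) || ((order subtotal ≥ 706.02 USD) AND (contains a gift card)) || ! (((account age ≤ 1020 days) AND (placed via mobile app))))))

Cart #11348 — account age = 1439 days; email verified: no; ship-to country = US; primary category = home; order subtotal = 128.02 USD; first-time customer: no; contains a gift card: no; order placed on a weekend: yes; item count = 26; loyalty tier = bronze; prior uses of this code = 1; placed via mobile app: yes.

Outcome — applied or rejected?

Atomic conditions:
  order placed on a weekend: yes → true
  NOT placed via mobile app: yes → false
  item count ≥ 1: 26 ≥ 1 is true
  contains a gift card: no → false
  account age between 6 days and 733 days: 1439 in [6, 733] is false
  primary category = home: home == home is true
  ship-to country ∈ {DE, FR, UK}: US is not in the set → false
  loyalty tier = platinum: bronze == platinum is false
  account age ≥ 235 days: 1439 ≥ 235 is true
  prior uses of this code = 1: 1 == 1 is true
  first-time customer: no → false
  item count < 23: 26 < 23 is false
  email verified: no → false
  order subtotal ≥ 706.02 USD: 128.02 ≥ 706.02 is false
  account age ≤ 1020 days: 1439 ≤ 1020 is false
  placed via mobile app: yes → true
Combine:
[1.1.1.2.1] false OR true = true
[1.1.1.2] NOT true = false
[1.1.1] true → false = false
[1.1.2] exactly-one(false, false) = false
[1.1] false AND false = false
[1.2.1] true AND false AND false = false
[1.2.2.2.1] true OR false = true
[1.2.2.2] NOT true = false
[1.2.2] true → false = false
[1.2] false AND false = false
[1.3.3] false AND false = false
[1.3.4.1] false AND true = false
[1.3.4] NOT false = true
[1.3] false OR false OR false OR true = true
[1] false OR false OR true = true
[root] NOT true = false
Overall: false → rejected

Rejected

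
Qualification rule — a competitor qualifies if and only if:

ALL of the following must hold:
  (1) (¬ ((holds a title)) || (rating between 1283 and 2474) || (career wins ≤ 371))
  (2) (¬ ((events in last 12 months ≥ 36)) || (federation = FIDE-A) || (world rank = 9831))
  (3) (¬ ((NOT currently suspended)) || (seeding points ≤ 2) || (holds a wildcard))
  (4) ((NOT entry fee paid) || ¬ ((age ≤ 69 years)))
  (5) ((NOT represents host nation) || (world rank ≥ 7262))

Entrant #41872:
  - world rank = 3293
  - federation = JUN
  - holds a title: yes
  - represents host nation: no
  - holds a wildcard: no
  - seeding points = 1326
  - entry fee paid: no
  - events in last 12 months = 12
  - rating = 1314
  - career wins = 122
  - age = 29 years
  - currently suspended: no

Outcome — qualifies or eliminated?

Eliminated

Atomic conditions:
  holds a title: yes → true
  rating between 1283 and 2474: 1314 in [1283, 2474] is true
  career wins ≤ 371: 122 ≤ 371 is true
  events in last 12 months ≥ 36: 12 ≥ 36 is false
  federation = FIDE-A: JUN == FIDE-A is false
  world rank = 9831: 3293 == 9831 is false
  NOT currently suspended: no → true
  seeding points ≤ 2: 1326 ≤ 2 is false
  holds a wildcard: no → false
  NOT entry fee paid: no → true
  age ≤ 69 years: 29 ≤ 69 is true
  NOT represents host nation: no → true
  world rank ≥ 7262: 3293 ≥ 7262 is false
Combine:
[1.1] NOT true = false
[1] false OR true OR true = true
[2.1] NOT false = true
[2] true OR false OR false = true
[3.1] NOT true = false
[3] false OR false OR false = false
[4.2] NOT true = false
[4] true OR false = true
[5] true OR false = true
[root] true AND true AND false AND true AND true = false
Overall: false → eliminated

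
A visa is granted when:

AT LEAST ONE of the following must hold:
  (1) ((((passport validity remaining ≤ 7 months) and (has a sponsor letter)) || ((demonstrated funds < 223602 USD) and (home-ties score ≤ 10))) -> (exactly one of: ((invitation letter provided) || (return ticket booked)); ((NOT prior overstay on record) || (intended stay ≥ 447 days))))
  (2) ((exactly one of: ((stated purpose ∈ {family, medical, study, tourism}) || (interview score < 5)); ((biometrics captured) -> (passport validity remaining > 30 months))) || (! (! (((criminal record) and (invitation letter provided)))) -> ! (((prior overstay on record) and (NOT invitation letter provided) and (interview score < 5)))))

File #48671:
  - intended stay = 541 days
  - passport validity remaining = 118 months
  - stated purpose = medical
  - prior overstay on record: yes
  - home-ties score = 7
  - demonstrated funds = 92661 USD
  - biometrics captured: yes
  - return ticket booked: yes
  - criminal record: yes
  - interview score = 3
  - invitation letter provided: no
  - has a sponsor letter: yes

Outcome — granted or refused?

Atomic conditions:
  passport validity remaining ≤ 7 months: 118 ≤ 7 is false
  has a sponsor letter: yes → true
  demonstrated funds < 223602 USD: 92661 < 223602 is true
  home-ties score ≤ 10: 7 ≤ 10 is true
  invitation letter provided: no → false
  return ticket booked: yes → true
  NOT prior overstay on record: yes → false
  intended stay ≥ 447 days: 541 ≥ 447 is true
  stated purpose ∈ {family, medical, study, tourism}: medical is in the set → true
  interview score < 5: 3 < 5 is true
  biometrics captured: yes → true
  passport validity remaining > 30 months: 118 > 30 is true
  criminal record: yes → true
  prior overstay on record: yes → true
  NOT invitation letter provided: no → true
Combine:
[1.1.1] false AND true = false
[1.1.2] true AND true = true
[1.1] false OR true = true
[1.2.1] false OR true = true
[1.2.2] false OR true = true
[1.2] exactly-one(true, true) = false
[1] true → false = false
[2.1.1] true OR true = true
[2.1.2] true → true = true
[2.1] exactly-one(true, true) = false
[2.2.1.1.1] true AND false = false
[2.2.1.1] NOT false = true
[2.2.1] NOT true = false
[2.2.2.1] true AND true AND true = true
[2.2.2] NOT true = false
[2.2] false → false (antecedent false ⇒ implication holds) = true
[2] false OR true = true
[root] false OR true = true
Overall: true → granted

Granted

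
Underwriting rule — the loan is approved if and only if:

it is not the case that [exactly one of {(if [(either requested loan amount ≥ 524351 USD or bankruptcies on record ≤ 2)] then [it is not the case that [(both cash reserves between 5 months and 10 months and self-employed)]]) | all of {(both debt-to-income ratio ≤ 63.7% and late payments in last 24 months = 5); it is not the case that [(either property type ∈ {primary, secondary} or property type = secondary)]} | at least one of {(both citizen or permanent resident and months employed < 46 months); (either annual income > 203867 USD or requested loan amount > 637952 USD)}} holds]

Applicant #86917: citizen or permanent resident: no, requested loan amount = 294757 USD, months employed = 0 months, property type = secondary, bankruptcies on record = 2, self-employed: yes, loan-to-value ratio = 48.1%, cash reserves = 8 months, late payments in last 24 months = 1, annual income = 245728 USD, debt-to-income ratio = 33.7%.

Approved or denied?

Atomic conditions:
  requested loan amount ≥ 524351 USD: 294757 ≥ 524351 is false
  bankruptcies on record ≤ 2: 2 ≤ 2 is true
  cash reserves between 5 months and 10 months: 8 in [5, 10] is true
  self-employed: yes → true
  debt-to-income ratio ≤ 63.7%: 33.7 ≤ 63.7 is true
  late payments in last 24 months = 5: 1 == 5 is false
  property type ∈ {primary, secondary}: secondary is in the set → true
  property type = secondary: secondary == secondary is true
  citizen or permanent resident: no → false
  months employed < 46 months: 0 < 46 is true
  annual income > 203867 USD: 245728 > 203867 is true
  requested loan amount > 637952 USD: 294757 > 637952 is false
Combine:
[1.1.1] false OR true = true
[1.1.2.1] true AND true = true
[1.1.2] NOT true = false
[1.1] true → false = false
[1.2.1] true AND false = false
[1.2.2.1] true OR true = true
[1.2.2] NOT true = false
[1.2] false AND false = false
[1.3.1] false AND true = false
[1.3.2] true OR false = true
[1.3] false OR true = true
[1] exactly-one(false, false, true) = true
[root] NOT true = false
Overall: false → denied

Denied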